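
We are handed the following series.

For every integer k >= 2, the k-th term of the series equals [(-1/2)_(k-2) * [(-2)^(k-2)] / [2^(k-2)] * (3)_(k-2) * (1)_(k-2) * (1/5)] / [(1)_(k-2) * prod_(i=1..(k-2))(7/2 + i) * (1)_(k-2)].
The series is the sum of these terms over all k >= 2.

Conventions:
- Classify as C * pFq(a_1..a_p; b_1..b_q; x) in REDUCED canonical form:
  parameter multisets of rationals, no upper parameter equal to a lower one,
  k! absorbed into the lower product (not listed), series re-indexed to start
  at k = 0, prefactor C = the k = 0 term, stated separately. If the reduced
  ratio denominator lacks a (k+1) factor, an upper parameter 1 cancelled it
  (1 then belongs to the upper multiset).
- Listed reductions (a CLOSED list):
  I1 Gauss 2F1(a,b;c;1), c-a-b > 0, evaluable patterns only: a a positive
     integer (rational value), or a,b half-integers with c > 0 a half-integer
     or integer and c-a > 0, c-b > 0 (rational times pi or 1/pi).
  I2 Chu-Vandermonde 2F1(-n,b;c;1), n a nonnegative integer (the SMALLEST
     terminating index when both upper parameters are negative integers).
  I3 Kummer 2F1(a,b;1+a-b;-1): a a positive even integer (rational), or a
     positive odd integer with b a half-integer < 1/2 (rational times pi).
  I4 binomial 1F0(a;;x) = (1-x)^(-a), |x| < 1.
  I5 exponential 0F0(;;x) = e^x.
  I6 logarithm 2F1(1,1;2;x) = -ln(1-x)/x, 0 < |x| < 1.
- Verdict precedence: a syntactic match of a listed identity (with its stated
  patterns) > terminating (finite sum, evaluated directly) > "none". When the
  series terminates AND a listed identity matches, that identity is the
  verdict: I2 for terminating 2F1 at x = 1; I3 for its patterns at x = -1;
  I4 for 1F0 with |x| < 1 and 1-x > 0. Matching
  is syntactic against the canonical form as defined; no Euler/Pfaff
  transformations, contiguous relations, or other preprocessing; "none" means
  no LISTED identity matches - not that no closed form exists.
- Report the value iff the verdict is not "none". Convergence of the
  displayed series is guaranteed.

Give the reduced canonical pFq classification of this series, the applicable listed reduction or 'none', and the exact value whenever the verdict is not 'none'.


Reduced: x = -1, 2F1, upper = {-1/2, 3}, lower = {9/2}, C = 1/5. Verdict: Kummer's theorem (I3) matches (x = -1; c = 9/2 equals 1+a-b for upper {-1/2, 3}: listed pattern). Its exact value is (21/256) * pi.

Structural cue: x = (-1) and the lower running product (prefactor 1/5) is a rising factorial.
Ratio: r(k) = (-1) * (k-1/2) (k+3) / [(k+9/2) (k+1)] - rational; roots negated = parameters, x = (-1), C = 1/5.


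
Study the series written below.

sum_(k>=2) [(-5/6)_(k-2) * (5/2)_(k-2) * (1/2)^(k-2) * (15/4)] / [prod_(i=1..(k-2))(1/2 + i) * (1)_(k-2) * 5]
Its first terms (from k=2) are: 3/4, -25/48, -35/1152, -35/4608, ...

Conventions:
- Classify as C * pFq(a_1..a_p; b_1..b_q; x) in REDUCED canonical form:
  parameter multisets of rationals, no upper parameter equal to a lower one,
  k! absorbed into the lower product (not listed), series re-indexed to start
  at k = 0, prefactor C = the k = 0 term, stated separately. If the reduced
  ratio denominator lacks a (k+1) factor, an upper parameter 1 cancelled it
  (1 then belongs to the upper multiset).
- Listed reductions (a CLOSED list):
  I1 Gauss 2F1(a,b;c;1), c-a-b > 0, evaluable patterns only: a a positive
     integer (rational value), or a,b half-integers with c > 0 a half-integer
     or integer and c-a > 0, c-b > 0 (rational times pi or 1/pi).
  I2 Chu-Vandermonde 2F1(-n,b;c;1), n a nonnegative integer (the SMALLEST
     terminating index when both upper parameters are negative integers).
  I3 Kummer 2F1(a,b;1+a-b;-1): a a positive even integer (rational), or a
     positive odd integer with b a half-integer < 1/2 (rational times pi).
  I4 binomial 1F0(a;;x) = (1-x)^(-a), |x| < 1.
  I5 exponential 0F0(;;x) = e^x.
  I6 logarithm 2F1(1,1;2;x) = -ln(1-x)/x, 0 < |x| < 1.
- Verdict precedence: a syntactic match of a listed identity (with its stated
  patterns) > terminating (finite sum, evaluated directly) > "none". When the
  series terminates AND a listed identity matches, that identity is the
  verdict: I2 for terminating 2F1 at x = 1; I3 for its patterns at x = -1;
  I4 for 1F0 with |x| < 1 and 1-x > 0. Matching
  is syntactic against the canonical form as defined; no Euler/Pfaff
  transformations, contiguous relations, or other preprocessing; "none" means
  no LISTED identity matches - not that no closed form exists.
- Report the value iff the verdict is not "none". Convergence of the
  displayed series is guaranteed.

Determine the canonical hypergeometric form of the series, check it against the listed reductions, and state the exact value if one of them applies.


The series (x = 1/2) is 2F1: upper {-5/6, 5/2}, lower {3/2}, prefactor 3/4. Verdict: none. No listed pattern accepts 2F1(-5/6, 5/2; 3/2; 1/2).

The tell: t_0 = 3/4 here, and the constant factors (C = 3/4, x = 1/2) combine into one prefactor.
Term ratio: r(k) = (1/2) * (k-5/6) (k+5/2) / [(k+3/2) (k+1)] - rational in k, leading ratio (1/2); with t_0 = 3/4, classification follows.


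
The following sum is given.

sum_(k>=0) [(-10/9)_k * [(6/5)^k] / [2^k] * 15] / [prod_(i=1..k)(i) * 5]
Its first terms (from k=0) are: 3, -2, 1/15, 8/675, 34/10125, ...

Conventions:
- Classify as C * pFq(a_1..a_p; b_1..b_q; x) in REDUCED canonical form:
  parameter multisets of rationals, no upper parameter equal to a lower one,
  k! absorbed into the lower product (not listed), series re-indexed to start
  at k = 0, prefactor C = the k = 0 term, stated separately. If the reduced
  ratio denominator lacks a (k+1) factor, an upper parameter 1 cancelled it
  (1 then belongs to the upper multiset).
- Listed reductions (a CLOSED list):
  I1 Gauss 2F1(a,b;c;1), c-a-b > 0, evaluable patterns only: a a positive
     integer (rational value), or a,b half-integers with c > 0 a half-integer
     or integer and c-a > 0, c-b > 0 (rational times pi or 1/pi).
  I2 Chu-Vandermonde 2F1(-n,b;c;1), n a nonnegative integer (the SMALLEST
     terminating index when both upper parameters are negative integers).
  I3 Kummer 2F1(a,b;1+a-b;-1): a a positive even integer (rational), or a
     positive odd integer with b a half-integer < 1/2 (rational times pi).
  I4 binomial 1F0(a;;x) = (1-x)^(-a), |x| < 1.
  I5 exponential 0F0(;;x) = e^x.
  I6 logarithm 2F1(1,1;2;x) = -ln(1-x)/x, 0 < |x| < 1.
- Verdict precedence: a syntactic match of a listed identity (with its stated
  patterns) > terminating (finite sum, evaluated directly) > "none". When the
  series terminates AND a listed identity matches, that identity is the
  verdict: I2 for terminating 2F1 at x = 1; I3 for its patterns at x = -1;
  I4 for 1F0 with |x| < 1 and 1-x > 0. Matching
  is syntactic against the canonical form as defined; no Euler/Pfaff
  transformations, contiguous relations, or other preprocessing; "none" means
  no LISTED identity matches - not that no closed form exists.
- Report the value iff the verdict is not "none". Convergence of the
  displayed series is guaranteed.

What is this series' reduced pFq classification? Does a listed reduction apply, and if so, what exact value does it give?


Classification (C = 3): 1F0 with upper {-10/9}, lower {-}, argument x = 3/5. Verdict at x = 3/5: the I4 binomial reduction matches (the 1F0 binomial series: exponent 10/9, x = 3/5). Exact value: 3 * (2/5)^(10/9).

Structural cue: x = (3/5) and the two k-th powers (prefactor 3) combine into one argument.
Adjacent-term ratio: r(k) = (3/5) * (k-10/9) / [(k+1)] - rational; roots negated = parameters, x = (3/5), C = 3.


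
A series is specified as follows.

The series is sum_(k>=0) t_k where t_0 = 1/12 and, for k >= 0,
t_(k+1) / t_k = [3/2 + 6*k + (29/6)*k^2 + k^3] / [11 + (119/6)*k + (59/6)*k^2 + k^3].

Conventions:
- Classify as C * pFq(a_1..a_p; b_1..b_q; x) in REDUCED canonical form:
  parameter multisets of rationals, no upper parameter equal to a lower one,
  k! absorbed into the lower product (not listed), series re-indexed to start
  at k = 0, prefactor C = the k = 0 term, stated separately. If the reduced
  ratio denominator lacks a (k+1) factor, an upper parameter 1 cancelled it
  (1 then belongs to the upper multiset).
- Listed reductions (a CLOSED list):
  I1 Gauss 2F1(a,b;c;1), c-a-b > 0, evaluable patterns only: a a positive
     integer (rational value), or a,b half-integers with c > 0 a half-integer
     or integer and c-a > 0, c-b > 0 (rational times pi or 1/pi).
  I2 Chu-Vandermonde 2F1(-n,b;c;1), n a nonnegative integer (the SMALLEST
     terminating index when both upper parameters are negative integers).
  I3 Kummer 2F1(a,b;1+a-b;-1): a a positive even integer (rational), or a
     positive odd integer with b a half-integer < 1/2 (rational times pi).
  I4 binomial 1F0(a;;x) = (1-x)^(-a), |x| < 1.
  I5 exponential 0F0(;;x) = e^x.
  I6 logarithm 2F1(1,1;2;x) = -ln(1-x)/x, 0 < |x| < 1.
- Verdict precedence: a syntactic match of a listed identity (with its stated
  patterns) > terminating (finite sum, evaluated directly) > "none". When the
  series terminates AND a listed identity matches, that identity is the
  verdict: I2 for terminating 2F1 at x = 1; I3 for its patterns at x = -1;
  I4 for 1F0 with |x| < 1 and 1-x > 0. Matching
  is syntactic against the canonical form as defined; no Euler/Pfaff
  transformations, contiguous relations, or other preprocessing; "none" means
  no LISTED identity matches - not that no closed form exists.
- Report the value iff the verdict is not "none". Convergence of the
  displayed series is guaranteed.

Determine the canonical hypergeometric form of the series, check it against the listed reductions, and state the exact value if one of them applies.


Canonical form: C = 1/12 times 2F1 with upper {1/3, 3}, lower {22/3}, x = 1. Verdict: Gauss (I1, integer-parameter pattern) applies (x = 1: the Gamma ratio telescopes since c-a-b = 4 > 0 and a = 3 in Z>0). Sum: 247/2430.

Key observation: x = 1 and roots of the ratio polynomials (C = 1/12, x = 1) are the negated parameters.
Step ratio: r(k) = 1 * (k+1/3) (k+3) / [(k+22/3) (k+1)] - rational in k, leading ratio 1; with t_0 = 1/12, classification follows.


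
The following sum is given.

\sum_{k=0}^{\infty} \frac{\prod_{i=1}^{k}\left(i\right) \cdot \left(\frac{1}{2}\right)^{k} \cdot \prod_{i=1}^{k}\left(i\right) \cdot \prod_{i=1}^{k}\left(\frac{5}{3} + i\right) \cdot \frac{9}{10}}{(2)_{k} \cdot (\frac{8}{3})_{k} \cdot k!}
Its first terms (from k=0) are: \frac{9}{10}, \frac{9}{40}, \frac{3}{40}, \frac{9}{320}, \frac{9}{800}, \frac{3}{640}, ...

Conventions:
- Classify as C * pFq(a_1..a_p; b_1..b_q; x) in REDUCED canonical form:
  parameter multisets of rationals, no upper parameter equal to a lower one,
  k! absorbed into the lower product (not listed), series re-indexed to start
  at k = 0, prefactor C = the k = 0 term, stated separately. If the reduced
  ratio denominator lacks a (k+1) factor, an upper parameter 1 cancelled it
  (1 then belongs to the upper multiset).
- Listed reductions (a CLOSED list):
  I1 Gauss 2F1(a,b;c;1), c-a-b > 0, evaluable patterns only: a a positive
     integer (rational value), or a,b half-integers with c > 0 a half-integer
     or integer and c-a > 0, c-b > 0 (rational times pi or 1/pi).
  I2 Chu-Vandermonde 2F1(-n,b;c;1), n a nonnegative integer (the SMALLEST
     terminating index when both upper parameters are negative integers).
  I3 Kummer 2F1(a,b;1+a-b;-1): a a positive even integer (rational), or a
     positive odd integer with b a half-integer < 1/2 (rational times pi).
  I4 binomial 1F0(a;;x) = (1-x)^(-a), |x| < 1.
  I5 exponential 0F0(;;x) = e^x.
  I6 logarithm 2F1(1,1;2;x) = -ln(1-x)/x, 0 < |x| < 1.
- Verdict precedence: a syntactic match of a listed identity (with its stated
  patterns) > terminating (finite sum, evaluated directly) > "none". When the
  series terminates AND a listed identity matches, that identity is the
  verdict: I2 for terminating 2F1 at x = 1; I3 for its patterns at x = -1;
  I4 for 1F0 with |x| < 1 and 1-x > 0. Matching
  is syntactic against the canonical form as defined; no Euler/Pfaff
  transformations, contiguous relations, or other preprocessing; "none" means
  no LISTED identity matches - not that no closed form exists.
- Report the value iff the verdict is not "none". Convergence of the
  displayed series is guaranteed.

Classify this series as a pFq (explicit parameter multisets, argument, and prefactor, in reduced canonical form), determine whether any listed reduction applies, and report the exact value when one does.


At argument \frac{1}{2}: a 2F1 with upper {1, 1}, lower {2}, scaled by C = \frac{9}{10}. Verdict (x = \frac{1}{2}): the logarithmic series (I6) applies (the logarithm: parameters (1,1;2), x = \frac{1}{2}). Value: \left(-\frac{9}{5}\right) \cdot \ln\left(\frac{1}{2}\right).

The tell: with t_0 = \frac{9}{10}, the parameter 8/3 appears in both the upper and lower lists and cancels.
Adjacent-term ratio: r(k) = \frac{1}{2} * (k+1) (k+1) / [(k+2) (k+1)] - poly over poly, x = \frac{1}{2} from leading terms; C = \frac{9}{10} at k = 0.


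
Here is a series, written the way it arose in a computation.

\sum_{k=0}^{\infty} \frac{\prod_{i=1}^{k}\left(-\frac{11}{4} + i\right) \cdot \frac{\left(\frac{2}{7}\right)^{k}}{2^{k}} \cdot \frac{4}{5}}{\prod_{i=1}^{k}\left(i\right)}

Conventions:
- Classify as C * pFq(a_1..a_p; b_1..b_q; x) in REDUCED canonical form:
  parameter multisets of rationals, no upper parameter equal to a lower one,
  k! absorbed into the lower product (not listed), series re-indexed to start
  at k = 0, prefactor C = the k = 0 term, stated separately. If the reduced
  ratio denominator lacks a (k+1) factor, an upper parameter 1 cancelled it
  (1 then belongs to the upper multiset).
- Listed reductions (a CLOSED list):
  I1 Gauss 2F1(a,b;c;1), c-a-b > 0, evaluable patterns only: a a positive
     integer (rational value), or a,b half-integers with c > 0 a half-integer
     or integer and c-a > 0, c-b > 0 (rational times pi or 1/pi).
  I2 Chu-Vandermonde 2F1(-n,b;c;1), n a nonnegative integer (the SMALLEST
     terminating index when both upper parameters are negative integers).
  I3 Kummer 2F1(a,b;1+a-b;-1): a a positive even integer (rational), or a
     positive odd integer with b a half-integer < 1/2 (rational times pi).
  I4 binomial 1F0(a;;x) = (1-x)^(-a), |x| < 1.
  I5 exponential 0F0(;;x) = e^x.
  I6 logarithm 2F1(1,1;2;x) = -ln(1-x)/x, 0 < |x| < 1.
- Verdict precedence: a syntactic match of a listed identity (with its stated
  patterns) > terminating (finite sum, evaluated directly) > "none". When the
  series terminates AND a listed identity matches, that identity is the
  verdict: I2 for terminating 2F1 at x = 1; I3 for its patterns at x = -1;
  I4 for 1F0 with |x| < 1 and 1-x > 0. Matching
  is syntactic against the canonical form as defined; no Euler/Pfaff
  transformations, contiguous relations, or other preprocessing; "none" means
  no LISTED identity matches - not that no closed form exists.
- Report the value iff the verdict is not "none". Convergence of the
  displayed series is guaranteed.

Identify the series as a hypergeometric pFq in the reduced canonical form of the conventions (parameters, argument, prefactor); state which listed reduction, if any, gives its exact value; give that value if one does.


This is \frac{4}{5} * 1F0(-\frac{7}{4}; -; \frac{1}{7}) in reduced canonical form. Verdict: the I4 binomial reduction matches (the 1F0 binomial series: exponent 7/4, x = \frac{1}{7}). Its exact value is \frac{4}{5} \cdot \left(\frac{6}{7}\right)^{\frac{7}{4}}.

First insight: t_0 = \frac{4}{5} here, and the running product (prefactor 4/5) telescopes to a rising factorial.
Ratio: r(k) = \frac{1}{7} * (k-\frac{7}{4}) / [(k+1)] - rational; roots negated = parameters, x = \frac{1}{7}, C = \frac{4}{5}.


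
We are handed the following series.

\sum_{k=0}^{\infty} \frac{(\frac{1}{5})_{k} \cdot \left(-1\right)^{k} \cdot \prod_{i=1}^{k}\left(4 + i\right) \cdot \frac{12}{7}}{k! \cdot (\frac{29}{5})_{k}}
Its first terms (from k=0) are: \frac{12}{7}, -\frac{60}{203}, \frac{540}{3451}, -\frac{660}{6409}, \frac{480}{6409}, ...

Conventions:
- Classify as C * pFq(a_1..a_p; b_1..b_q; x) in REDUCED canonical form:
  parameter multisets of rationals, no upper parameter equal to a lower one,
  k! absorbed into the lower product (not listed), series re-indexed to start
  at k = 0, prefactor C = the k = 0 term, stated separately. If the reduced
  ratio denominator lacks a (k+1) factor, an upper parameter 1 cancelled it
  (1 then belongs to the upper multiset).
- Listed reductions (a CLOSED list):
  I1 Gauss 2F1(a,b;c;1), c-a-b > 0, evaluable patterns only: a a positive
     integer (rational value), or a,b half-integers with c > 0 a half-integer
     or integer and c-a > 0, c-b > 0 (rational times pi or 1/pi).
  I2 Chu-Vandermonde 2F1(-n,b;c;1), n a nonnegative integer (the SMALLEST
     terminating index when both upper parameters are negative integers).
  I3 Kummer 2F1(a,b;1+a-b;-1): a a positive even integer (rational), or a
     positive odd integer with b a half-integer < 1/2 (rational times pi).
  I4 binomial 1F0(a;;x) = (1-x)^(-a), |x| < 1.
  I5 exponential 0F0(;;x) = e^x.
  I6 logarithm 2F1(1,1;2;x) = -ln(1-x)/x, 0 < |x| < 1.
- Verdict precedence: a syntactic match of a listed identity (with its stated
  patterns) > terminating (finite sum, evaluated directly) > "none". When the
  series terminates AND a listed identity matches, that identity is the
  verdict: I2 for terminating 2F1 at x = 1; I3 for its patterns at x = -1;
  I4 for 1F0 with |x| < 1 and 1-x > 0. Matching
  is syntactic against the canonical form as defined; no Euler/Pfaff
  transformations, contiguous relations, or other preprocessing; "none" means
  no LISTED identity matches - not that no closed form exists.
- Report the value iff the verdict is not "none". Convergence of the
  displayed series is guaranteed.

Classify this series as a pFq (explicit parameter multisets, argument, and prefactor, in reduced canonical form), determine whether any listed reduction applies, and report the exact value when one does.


x = -1 here; the reduced form reads 2F1, upper {\frac{1}{5}, 5}, lower {\frac{29}{5}}, C = \frac{12}{7}. Verdict: none here - no I1-I6 shape fits x = -1 with lower {\frac{29}{5}}.

First insight: from the first term \frac{12}{7}: the running product (prefactor 12/7) telescopes to a rising factorial.
Ratio: r(k) = -1 * (k+\frac{1}{5}) (k+5) / [(k+\frac{29}{5}) (k+1)] - rational in k. x = -1; t_0 = \frac{12}{7}; negate the roots.


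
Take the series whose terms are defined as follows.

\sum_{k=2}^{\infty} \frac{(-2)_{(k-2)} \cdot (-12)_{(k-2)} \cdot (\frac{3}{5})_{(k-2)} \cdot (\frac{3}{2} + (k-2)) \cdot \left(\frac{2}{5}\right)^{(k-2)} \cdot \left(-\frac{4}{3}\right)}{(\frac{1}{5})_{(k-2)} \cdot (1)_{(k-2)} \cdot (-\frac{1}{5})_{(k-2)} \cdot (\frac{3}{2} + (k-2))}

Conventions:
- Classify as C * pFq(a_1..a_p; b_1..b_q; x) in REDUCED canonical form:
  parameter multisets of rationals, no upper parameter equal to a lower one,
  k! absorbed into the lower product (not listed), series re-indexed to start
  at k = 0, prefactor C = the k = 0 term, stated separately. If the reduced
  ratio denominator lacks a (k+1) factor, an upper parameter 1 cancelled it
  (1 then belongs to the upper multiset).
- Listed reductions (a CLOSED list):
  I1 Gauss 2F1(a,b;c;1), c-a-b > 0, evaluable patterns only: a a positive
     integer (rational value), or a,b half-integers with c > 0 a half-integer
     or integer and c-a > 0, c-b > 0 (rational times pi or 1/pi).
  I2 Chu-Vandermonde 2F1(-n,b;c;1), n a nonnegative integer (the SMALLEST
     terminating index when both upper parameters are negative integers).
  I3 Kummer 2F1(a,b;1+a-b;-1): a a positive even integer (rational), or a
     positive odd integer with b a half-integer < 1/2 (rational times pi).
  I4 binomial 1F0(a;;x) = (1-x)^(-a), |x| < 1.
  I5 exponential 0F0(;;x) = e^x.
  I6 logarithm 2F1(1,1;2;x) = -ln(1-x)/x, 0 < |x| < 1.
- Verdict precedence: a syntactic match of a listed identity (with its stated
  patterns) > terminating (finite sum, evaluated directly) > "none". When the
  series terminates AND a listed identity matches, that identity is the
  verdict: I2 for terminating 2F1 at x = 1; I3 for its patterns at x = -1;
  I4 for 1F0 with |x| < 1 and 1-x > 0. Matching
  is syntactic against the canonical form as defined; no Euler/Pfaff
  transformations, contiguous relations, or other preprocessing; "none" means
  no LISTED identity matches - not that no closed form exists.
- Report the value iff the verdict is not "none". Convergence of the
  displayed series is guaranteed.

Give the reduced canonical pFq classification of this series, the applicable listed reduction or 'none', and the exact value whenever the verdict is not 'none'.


Classification (C = -\frac{4}{3}): 3F2 with upper {-12, -2, \frac{3}{5}}, lower {-\frac{1}{5}, \frac{1}{5}}, argument x = \frac{2}{5}. Verdict: terminating (-2 upstairs). 3 nonzero terms in all; added directly. Value: \frac{2684}{3}.

Key observation: t_0 being -\frac{4}{3}, (1)_k (C = -4/3) is k! itself.
Consecutive-term ratio: r(k) = \frac{2}{5} * (k-12) (k-2) (k+\frac{3}{5}) / [(k-\frac{1}{5}) (k+\frac{1}{5}) (k+1)] - rational; roots negated = parameters, x = \frac{2}{5}, C = -\frac{4}{3}.


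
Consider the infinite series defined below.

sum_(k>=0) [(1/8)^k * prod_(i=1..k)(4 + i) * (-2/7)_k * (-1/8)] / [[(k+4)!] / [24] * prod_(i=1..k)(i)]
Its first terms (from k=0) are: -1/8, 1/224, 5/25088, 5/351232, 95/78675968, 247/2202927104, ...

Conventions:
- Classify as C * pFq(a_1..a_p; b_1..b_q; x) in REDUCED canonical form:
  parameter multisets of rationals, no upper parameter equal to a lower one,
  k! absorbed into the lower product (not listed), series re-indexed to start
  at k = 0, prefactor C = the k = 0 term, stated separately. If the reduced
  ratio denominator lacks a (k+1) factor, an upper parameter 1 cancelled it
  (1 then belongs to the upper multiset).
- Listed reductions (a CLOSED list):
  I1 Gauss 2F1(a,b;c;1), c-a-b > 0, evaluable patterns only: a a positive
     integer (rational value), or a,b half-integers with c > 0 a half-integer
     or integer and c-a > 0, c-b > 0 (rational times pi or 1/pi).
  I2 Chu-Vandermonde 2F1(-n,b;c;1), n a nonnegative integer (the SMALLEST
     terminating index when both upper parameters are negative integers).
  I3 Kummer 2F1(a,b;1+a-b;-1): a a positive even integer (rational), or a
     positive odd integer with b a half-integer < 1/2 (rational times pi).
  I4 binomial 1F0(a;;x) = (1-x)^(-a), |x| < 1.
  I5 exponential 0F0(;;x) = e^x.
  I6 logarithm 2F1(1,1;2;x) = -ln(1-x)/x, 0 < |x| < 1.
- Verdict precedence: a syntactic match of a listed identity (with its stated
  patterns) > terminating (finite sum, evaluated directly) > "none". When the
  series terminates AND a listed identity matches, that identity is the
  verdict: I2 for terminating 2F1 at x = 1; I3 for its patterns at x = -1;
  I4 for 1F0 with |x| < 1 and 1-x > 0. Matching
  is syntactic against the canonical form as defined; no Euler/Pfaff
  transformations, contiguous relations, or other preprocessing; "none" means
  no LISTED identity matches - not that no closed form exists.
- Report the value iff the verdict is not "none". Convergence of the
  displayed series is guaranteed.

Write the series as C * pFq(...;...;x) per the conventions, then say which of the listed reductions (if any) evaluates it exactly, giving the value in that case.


Key step: x = (1/8) and the running product (C = -1/8, x = 1/8) telescopes to a rising factorial.
Ratio: r(k) = (1/8) * (k-2/7) / [(k+1)] - poly over poly, x = (1/8) from leading terms; C = -1/8 at k = 0.

Reduced: x = 1/8, 1F0, upper = {-2/7}, lower = {-}, C = -1/8. Verdict: binomial (I4) applies (the 1F0 binomial series: exponent 2/7, x = 1/8). Hence: (-1/8) * (7/8)^(2/7).


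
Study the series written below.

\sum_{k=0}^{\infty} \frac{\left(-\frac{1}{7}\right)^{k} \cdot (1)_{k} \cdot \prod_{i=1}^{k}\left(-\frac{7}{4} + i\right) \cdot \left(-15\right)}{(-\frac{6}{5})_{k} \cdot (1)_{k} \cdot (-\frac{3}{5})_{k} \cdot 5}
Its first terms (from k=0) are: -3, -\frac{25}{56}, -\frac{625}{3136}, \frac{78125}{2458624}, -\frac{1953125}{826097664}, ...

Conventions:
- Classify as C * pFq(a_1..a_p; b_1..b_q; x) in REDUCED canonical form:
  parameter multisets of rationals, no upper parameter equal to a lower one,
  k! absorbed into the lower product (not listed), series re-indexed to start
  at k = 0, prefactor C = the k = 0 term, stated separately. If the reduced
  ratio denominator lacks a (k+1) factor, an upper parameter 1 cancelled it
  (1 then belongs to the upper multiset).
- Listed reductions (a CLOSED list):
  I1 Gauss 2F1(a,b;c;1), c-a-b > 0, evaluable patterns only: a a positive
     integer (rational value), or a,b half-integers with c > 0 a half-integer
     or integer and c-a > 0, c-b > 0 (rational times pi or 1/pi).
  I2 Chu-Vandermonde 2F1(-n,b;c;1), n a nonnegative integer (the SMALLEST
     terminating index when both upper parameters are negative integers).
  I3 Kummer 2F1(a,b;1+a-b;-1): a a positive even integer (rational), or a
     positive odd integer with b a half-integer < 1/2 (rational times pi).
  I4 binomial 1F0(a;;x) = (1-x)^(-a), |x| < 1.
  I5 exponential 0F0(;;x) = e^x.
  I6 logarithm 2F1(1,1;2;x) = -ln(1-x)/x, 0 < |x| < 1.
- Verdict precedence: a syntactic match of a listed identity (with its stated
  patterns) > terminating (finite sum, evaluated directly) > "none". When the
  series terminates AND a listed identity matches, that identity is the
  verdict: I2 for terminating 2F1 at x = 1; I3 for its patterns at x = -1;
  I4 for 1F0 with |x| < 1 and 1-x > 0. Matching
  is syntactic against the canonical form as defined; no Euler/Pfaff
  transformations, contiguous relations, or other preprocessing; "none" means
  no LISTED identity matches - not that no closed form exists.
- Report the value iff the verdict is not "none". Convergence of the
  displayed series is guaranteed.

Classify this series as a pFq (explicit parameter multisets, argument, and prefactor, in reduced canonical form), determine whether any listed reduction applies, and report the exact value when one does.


Classification (C = -3): 2F2 with upper {-\frac{3}{4}, 1}, lower {-\frac{6}{5}, -\frac{3}{5}}, argument x = -\frac{1}{7}. Verdict: none - this 2F2 at x = -\frac{1}{7} matches no listed pattern, and upper {-\frac{3}{4}, 1} holds no stopper.

The tell: x = -\frac{1}{7} and (1)_k (C = -3, x = -1/7) is k! itself.
Ratio: r(k) = -\frac{1}{7} * (k-\frac{3}{4}) (k+1) / [(k-\frac{6}{5}) (k-\frac{3}{5}) (k+1)] - poly over poly, x = -\frac{1}{7} from leading terms; C = -3 at k = 0.


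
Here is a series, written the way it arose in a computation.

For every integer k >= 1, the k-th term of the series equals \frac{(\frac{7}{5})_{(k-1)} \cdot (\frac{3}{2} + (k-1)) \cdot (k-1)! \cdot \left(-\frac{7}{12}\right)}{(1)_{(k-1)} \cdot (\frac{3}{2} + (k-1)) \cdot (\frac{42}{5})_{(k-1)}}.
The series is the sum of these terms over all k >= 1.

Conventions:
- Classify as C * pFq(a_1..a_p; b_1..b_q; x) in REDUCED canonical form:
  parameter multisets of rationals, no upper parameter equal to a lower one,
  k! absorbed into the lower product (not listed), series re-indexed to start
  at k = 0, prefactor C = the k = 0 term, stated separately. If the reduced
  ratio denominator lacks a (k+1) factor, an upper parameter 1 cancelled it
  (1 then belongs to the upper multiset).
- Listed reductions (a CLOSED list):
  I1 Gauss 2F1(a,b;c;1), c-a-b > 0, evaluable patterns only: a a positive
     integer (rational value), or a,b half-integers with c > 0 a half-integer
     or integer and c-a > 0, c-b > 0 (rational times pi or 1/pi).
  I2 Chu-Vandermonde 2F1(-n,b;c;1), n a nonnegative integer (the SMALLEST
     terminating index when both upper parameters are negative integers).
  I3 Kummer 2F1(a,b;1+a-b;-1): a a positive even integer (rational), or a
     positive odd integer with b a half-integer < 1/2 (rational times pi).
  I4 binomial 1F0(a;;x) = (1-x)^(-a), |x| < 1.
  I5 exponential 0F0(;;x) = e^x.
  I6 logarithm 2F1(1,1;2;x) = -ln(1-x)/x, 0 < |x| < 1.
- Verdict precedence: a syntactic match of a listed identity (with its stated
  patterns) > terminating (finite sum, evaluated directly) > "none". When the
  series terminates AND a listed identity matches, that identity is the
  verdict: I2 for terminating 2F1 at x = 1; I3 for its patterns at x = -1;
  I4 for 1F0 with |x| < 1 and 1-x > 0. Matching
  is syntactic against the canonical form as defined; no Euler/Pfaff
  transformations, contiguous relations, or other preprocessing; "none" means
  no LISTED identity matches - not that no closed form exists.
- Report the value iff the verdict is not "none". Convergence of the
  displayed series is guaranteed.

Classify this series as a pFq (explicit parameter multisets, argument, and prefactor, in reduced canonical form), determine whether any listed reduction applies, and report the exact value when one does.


With C = -\frac{7}{12}: the canonical form is 2F1(1, \frac{7}{5}; \frac{42}{5}; 1). Verdict: the Gauss summation I1 applies (x = 1: the Gamma ratio telescopes since c-a-b = 6 > 0 and a = 1 in Z>0). Its exact value is -\frac{259}{360}.

Key step: t_0 = -\frac{7}{12} here, and the factorial ratio (C = -7/12) (k+a-1)!/(a-1)! is a rising factorial (a)_k.
Step ratio: r(k) = 1 * (k+1) (k+\frac{7}{5}) / [(k+\frac{42}{5}) (k+1)] - rational in k, leading ratio 1; with t_0 = -\frac{7}{12}, classification follows.


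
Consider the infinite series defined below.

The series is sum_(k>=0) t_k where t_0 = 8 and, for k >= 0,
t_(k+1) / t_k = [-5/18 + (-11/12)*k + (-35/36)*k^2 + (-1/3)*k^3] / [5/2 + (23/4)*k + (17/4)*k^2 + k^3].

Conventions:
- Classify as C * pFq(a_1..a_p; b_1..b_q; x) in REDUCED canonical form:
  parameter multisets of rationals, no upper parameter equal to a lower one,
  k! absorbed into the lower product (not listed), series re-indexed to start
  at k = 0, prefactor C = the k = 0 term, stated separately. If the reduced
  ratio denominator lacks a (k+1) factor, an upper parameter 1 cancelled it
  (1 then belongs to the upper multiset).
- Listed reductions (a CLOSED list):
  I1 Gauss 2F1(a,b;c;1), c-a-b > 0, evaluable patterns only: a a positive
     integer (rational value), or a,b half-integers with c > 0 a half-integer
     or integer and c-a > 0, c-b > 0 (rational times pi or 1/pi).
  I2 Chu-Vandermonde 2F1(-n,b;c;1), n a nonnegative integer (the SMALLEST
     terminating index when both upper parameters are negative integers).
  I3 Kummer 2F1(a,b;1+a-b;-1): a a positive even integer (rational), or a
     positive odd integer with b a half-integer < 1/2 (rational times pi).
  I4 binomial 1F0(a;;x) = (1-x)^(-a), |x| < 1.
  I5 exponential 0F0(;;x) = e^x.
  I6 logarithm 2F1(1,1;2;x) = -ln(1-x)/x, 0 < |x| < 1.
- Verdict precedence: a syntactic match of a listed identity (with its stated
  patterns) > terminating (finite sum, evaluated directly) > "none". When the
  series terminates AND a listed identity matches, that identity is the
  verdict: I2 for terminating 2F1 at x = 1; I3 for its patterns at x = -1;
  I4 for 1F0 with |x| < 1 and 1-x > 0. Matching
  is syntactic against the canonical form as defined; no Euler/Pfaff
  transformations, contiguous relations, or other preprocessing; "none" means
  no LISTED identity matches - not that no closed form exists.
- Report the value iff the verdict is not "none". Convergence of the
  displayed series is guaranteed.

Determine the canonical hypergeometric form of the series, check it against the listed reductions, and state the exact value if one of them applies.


Reduced: x = -1/3, 2F1, upper = {2/3, 1}, lower = {2}, C = 8. Verdict: none. A 2F1 with upper {2/3, 1} fits none of I1-I6 at x = -1/3; the sum runs forever.

Structural cue: x = (-1/3) and roots of the ratio polynomials (C = 8, x = -1/3) are the negated parameters.
Step ratio: r(k) = (-1/3) * (k+2/3) (k+1) / [(k+2) (k+1)] ; factor over Q: parameters, x = (-1/3), and C = 8.


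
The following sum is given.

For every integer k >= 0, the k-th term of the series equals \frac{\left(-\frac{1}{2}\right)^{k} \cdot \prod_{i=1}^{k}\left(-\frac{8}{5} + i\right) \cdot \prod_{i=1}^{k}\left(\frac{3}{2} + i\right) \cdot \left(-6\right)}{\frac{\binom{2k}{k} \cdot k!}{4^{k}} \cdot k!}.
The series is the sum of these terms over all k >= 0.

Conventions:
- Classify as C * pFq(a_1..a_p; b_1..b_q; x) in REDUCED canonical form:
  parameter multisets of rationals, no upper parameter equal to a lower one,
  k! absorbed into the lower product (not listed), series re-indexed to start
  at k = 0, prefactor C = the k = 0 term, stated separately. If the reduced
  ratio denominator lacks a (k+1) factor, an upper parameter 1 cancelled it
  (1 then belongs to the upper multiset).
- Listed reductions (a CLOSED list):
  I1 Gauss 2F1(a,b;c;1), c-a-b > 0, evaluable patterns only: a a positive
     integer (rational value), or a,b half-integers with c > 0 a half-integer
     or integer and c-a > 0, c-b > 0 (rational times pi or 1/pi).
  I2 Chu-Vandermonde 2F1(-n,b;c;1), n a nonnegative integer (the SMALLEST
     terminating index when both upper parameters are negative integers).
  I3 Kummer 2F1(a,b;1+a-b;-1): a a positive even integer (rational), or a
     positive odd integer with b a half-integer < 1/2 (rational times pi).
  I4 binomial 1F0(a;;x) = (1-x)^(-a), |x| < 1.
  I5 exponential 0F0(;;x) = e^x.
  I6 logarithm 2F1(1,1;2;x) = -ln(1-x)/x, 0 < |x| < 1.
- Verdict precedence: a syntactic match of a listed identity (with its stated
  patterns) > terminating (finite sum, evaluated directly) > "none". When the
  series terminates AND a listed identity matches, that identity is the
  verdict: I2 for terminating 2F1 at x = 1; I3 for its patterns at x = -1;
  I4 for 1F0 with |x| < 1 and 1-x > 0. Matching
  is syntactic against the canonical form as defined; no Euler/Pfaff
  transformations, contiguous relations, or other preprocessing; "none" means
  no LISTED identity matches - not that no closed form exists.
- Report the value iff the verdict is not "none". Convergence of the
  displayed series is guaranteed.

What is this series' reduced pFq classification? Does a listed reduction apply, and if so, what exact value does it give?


The series (x = -\frac{1}{2}) is 2F1: upper {-\frac{3}{5}, \frac{5}{2}}, lower {\frac{1}{2}}, prefactor -6. Verdict: none - this 2F1 at x = -\frac{1}{2} matches no listed pattern, and upper {-\frac{3}{5}, \frac{5}{2}} holds no stopper.

First insight: with t_0 = -6, the lower central binomial (prefactor -6) hides (1/2)_k.
Step ratio: r(k) = -\frac{1}{2} * (k-\frac{3}{5}) (k+\frac{5}{2}) / [(k+\frac{1}{2}) (k+1)] - poly over poly, x = -\frac{1}{2} from leading terms; C = -6 at k = 0.


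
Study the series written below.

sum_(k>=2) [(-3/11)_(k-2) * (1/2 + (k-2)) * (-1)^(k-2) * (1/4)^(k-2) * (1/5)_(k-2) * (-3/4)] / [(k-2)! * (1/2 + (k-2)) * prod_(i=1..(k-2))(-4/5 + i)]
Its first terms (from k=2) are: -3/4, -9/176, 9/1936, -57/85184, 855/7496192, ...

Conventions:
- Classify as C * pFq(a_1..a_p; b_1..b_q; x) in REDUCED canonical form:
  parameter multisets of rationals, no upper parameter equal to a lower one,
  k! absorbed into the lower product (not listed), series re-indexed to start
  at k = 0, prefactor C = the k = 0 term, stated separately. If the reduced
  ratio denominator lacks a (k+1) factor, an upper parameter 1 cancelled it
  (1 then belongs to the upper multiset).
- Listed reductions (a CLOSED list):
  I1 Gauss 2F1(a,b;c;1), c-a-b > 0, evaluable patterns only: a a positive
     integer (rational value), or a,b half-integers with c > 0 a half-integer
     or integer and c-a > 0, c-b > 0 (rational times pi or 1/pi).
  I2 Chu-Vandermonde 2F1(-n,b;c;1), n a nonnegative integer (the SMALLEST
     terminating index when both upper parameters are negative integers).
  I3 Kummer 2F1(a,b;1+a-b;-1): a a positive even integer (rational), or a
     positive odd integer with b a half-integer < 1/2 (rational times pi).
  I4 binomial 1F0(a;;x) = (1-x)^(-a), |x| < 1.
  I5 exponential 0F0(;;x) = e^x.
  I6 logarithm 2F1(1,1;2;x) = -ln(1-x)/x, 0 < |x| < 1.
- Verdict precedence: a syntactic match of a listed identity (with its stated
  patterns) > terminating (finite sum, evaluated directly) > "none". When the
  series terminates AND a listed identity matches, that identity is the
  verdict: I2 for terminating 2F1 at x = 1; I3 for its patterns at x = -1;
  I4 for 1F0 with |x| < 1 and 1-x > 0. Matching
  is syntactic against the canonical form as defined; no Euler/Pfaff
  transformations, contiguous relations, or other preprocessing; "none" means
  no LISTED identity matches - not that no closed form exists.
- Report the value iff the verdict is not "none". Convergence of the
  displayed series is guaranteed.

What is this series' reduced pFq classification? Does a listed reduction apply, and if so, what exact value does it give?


The series (x = -1/4) is 1F0: upper {-3/11}, lower {-}, prefactor -3/4. Verdict at x = -1/4: binomial (I4) matches (the 1F0 binomial series: exponent 3/11, x = -1/4). Sum: (-3/4) * (5/4)^(3/11).

Key observation: x = (-1/4) and the (-1)^k factor (C = -3/4, x = -1/4) folds into the argument's sign.
Ratio: r(k) = (-1/4) * (k-3/11) / [(k+1)] - rational; roots negated = parameters, x = (-1/4), C = -3/4.


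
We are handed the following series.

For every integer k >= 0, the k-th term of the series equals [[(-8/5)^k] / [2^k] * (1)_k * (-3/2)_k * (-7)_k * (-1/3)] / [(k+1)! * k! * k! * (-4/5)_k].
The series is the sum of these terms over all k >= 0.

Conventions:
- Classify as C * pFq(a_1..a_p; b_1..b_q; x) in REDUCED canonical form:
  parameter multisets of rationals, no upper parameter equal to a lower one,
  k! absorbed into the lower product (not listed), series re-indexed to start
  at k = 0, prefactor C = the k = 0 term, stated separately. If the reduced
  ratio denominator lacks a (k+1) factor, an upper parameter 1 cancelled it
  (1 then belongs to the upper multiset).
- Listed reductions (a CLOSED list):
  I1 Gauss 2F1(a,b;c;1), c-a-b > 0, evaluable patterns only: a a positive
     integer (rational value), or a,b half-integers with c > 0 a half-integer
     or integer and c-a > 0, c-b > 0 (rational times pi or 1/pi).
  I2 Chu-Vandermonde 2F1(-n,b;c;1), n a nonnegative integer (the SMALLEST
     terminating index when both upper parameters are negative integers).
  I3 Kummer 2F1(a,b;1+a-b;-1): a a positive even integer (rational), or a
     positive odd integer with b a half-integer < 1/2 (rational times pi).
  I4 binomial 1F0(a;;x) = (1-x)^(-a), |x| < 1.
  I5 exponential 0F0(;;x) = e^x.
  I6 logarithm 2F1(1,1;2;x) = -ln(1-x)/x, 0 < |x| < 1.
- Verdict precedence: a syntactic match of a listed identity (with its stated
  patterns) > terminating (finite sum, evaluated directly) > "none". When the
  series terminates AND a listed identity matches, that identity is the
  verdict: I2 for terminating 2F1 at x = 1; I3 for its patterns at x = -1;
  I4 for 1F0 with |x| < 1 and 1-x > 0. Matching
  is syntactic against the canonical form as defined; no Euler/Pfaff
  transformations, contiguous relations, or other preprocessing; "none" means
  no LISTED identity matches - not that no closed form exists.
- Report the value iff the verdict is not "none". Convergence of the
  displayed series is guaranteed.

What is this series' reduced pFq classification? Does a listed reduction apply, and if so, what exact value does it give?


x = -4/5 here; the reduced form reads 2F2, upper {-7, -3/2}, lower {-4/5, 2}, C = -1/3. Verdict: terminating (-7 upstairs). 8 nonzero terms in all; added directly. Its exact value is 13555733/6918912.

Key observation: from the first term -1/3: the two k-th powers (C = -1/3, x = -4/5) combine into one argument.
Ratio: r(k) = (-4/5) * (k-7) (k-3/2) / [(k-4/5) (k+2) (k+1)] - rational in k, leading ratio (-4/5); with t_0 = -1/3, classification follows.


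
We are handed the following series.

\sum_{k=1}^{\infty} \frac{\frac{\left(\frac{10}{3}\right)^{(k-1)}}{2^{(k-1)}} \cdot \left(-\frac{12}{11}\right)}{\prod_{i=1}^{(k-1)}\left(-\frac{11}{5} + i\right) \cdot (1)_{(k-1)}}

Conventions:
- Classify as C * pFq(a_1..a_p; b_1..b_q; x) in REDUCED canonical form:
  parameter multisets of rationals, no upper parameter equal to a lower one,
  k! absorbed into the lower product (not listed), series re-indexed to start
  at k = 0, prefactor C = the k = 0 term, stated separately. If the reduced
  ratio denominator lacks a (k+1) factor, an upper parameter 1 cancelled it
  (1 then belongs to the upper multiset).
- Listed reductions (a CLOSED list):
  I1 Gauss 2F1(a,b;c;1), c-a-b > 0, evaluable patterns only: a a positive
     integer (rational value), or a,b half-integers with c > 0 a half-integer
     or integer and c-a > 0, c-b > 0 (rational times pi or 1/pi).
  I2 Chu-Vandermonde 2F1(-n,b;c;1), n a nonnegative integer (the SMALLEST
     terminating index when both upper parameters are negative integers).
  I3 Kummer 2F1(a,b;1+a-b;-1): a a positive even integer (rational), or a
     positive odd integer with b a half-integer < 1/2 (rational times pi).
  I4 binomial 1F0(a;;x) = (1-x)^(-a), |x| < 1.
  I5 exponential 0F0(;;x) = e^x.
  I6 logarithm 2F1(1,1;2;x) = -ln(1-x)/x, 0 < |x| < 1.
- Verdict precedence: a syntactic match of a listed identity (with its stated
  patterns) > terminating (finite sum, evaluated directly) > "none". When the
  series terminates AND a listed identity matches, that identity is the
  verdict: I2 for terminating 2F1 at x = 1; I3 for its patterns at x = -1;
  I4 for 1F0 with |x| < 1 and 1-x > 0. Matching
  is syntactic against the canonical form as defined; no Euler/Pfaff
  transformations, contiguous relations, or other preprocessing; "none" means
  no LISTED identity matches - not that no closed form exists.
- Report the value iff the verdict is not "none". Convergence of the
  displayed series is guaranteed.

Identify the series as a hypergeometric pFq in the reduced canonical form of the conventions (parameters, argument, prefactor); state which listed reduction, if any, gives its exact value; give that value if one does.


This is -\frac{12}{11} * 0F1(-; -\frac{6}{5}; \frac{5}{3}) in reduced canonical form. Verdict: no listed reduction: x = \frac{5}{3} and upper {-} fail every I1-I6 pattern.

Structural cue: t_0 = -\frac{12}{11} here, and (1)_k (C = -12/11) is k! itself.
Ratio: r(k) = \frac{5}{3} * 1 / [(k-\frac{6}{5}) (k+1)] ; factor over Q: parameters, x = \frac{5}{3}, and C = -\frac{12}{11}.
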